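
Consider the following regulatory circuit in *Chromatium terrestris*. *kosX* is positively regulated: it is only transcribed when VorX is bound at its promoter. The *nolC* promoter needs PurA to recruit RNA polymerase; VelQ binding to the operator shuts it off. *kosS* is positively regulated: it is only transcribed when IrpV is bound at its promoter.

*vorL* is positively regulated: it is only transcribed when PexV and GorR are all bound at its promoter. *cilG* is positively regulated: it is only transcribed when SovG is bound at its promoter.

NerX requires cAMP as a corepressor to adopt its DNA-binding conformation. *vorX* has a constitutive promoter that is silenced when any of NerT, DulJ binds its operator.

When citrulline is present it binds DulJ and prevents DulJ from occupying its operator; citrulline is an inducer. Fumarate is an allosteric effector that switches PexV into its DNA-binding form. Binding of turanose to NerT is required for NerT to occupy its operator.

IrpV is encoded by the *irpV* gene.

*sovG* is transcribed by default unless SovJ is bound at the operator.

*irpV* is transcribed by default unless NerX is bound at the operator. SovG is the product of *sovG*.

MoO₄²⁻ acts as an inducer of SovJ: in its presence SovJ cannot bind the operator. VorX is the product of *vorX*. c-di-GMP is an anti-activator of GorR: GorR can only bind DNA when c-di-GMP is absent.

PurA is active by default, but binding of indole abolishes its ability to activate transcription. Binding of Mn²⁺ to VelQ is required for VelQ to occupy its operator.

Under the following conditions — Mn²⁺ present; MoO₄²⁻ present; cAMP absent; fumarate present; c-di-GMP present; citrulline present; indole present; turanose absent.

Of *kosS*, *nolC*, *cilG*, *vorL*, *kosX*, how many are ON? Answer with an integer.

cAMP is absent, so NerX is inactive.
With no repressor bound, *irpV* is transcribed.
So IrpV is produced and active.
No repressor is bound and IrpV is active, so *kosS* is transcribed.
→ *kosS* is ON.
Mn²⁺ is present, so VelQ is active.
Indole is present, so PurA is inactive.
With repressor VelQ bound, *nolC* is not transcribed.
→ *nolC* is OFF.
MoO₄²⁻ is present, so SovJ is inactive.
With no repressor bound, *sovG* is transcribed.
So SovG is produced and active.
No repressor is bound and SovG is active, so *cilG* is transcribed.
→ *cilG* is ON.
Fumarate is present, so PexV is active.
c-di-GMP is present, so GorR is inactive.
Required activator GorR is absent, so *vorL* is not transcribed.
→ *vorL* is OFF.
Turanose is absent, so NerT is inactive.
Citrulline is present, so DulJ is inactive.
With no repressor bound, *vorX* is transcribed.
So VorX is produced and active.
No repressor is bound and VorX is active, so *kosX* is transcribed.
→ *kosX* is ON.
3 of the 5 genes are transcribed.

3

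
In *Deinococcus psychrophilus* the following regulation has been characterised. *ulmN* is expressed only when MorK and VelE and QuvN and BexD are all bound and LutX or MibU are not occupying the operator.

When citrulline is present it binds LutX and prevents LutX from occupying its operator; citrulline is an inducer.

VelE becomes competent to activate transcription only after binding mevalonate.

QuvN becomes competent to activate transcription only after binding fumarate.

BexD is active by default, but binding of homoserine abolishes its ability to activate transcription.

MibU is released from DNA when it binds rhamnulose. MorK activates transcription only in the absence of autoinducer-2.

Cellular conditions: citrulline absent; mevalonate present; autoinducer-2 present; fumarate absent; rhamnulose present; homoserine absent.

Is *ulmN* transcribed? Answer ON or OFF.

Autoinducer-2 is present, so MorK is inactive.
Mevalonate is present, so VelE is active.
Citrulline is absent, so LutX is active.
Rhamnulose is present, so MibU is inactive.
Fumarate is absent, so QuvN is inactive.
Homoserine is absent, so BexD is active.
With repressor LutX bound, *ulmN* is not transcribed.

OFF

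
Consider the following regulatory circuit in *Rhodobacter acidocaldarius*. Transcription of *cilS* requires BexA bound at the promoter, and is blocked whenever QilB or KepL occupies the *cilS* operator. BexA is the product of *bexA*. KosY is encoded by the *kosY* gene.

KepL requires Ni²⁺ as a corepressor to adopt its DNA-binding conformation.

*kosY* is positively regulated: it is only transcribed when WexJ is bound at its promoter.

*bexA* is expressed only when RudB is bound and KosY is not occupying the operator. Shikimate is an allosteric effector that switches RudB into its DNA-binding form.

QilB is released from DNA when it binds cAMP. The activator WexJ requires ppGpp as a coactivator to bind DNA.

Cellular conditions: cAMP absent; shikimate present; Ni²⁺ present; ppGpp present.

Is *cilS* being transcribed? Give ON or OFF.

OFF

cAMP is absent, so QilB is active.
Ni²⁺ is present, so KepL is active.
ppGpp is present, so WexJ is active.
No repressor is bound and WexJ is active, so *kosY* is transcribed.
So KosY is produced and active.
Shikimate is present, so RudB is active.
With repressor KosY bound, *bexA* is not transcribed.
So BexA is not produced.
With repressor QilB bound, *cilS* is not transcribed.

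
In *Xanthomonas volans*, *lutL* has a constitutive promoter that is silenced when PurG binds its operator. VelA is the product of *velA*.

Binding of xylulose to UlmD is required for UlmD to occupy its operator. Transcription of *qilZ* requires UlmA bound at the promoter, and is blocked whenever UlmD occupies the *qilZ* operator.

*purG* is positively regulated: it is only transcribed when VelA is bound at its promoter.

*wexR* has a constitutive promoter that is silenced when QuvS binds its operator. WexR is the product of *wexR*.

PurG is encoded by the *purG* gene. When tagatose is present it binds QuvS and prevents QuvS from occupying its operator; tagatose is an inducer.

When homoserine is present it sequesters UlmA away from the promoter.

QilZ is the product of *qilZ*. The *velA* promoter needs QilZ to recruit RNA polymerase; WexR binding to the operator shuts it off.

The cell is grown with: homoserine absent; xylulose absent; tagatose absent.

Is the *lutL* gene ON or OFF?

OFF

Tagatose is absent, so QuvS is active.
With repressor QuvS bound, *wexR* is not transcribed.
So WexR is not produced.
Xylulose is absent, so UlmD is inactive.
Homoserine is absent, so UlmA is active.
No repressor is bound and UlmA is active, so *qilZ* is transcribed.
So QilZ is produced and active.
No repressor is bound and QilZ is active, so *velA* is transcribed.
So VelA is produced and active.
No repressor is bound and VelA is active, so *purG* is transcribed.
So PurG is produced and active.
With repressor PurG bound, *lutL* is not transcribed.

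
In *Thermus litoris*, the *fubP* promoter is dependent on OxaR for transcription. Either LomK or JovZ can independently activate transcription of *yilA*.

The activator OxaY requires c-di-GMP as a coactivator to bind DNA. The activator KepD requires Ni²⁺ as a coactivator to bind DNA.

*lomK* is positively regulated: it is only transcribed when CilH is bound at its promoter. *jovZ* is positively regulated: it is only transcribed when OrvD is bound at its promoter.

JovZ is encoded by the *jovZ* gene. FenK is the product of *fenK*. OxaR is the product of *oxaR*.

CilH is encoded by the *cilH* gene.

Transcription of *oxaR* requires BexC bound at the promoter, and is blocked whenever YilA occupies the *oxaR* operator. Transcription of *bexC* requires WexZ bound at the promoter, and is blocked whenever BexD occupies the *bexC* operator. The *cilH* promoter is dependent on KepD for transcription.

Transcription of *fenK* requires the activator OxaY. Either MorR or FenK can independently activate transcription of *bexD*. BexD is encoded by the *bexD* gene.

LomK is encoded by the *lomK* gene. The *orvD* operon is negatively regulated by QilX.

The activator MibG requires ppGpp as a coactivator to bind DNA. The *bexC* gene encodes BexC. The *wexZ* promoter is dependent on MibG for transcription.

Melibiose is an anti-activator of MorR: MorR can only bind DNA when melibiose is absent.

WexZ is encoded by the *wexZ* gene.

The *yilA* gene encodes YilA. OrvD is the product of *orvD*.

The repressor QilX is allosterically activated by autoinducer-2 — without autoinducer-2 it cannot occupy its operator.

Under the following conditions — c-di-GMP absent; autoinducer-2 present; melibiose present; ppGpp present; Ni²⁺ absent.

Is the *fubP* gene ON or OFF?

Ni²⁺ is absent, so KepD is inactive.
Required activator KepD is absent, so *cilH* is not transcribed.
So CilH is not produced.
Required activator CilH is absent, so *lomK* is not transcribed.
So LomK is not produced.
Autoinducer-2 is present, so QilX is active.
With repressor QilX bound, *orvD* is not transcribed.
So OrvD is not produced.
Required activator OrvD is absent, so *jovZ* is not transcribed.
So JovZ is not produced.
No activator is available at the *yilA* promoter, so *yilA* is not transcribed.
So YilA is not produced.
Melibiose is present, so MorR is inactive.
c-di-GMP is absent, so OxaY is inactive.
Required activator OxaY is absent, so *fenK* is not transcribed.
So FenK is not produced.
No activator is available at the *bexD* promoter, so *bexD* is not transcribed.
So BexD is not produced.
ppGpp is present, so MibG is active.
No repressor is bound and MibG is active, so *wexZ* is transcribed.
So WexZ is produced and active.
No repressor is bound and WexZ is active, so *bexC* is transcribed.
So BexC is produced and active.
No repressor is bound and BexC is active, so *oxaR* is transcribed.
So OxaR is produced and active.
No repressor is bound and OxaR is active, so *fubP* is transcribed.

ON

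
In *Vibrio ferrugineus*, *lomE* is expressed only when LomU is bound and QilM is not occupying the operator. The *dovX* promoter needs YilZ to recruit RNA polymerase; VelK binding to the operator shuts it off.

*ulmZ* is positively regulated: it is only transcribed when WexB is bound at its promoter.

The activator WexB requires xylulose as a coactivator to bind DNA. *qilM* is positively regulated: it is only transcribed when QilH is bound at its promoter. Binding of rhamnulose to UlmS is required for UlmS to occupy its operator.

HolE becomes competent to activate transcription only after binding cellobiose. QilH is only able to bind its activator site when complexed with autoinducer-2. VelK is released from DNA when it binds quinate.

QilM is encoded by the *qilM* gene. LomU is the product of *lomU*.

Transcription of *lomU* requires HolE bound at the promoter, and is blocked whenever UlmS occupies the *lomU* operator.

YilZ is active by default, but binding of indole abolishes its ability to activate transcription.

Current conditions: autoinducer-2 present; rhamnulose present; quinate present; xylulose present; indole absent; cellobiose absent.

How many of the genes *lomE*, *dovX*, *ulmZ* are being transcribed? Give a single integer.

Autoinducer-2 is present, so QilH is active.
No repressor is bound and QilH is active, so *qilM* is transcribed.
So QilM is produced and active.
Cellobiose is absent, so HolE is inactive.
Rhamnulose is present, so UlmS is active.
With repressor UlmS bound, *lomU* is not transcribed.
So LomU is not produced.
With repressor QilM bound, *lomE* is not transcribed.
→ *lomE* is OFF.
Indole is absent, so YilZ is active.
Quinate is present, so VelK is inactive.
No repressor is bound and YilZ is active, so *dovX* is transcribed.
→ *dovX* is ON.
Xylulose is present, so WexB is active.
No repressor is bound and WexB is active, so *ulmZ* is transcribed.
→ *ulmZ* is ON.
2 of the 3 genes are transcribed.

2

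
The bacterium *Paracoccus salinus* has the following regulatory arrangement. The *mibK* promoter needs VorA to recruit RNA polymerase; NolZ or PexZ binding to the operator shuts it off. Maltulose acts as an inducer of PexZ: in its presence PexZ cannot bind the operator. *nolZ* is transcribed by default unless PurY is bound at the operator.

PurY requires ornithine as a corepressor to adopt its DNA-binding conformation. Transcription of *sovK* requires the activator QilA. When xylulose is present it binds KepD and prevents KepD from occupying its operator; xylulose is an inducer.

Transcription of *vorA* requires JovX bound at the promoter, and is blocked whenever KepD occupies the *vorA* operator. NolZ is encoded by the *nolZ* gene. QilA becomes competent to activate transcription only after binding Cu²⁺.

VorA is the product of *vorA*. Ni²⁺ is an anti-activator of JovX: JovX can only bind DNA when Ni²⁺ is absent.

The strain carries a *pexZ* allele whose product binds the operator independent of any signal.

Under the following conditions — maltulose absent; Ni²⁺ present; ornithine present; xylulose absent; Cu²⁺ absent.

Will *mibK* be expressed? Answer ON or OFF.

OFF

Ornithine is present, so PurY is active.
With repressor PurY bound, *nolZ* is not transcribed.
So NolZ is not produced.
Xylulose is absent, so KepD is active.
Ni²⁺ is present, so JovX is inactive.
With repressor KepD bound, *vorA* is not transcribed.
So VorA is not produced.
PexZ is constitutively active in this strain.
With repressor PexZ bound, *mibK* is not transcribed.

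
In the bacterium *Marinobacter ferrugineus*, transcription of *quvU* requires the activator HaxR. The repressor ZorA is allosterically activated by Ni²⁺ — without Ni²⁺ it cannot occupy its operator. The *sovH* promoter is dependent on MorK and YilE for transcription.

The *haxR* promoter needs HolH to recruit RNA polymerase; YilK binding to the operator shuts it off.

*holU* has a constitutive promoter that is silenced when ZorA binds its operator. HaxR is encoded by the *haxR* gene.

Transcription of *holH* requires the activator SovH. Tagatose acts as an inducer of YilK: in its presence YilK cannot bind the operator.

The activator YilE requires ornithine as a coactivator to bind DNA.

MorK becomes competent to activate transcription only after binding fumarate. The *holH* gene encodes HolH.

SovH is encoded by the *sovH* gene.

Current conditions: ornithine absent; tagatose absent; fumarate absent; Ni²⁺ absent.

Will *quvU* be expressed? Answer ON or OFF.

Fumarate is absent, so MorK is inactive.
Ornithine is absent, so YilE is inactive.
Required activator MorK is absent, so *sovH* is not transcribed.
So SovH is not produced.
Required activator SovH is absent, so *holH* is not transcribed.
So HolH is not produced.
Tagatose is absent, so YilK is active.
With repressor YilK bound, *haxR* is not transcribed.
So HaxR is not produced.
Required activator HaxR is absent, so *quvU* is not transcribed.

OFF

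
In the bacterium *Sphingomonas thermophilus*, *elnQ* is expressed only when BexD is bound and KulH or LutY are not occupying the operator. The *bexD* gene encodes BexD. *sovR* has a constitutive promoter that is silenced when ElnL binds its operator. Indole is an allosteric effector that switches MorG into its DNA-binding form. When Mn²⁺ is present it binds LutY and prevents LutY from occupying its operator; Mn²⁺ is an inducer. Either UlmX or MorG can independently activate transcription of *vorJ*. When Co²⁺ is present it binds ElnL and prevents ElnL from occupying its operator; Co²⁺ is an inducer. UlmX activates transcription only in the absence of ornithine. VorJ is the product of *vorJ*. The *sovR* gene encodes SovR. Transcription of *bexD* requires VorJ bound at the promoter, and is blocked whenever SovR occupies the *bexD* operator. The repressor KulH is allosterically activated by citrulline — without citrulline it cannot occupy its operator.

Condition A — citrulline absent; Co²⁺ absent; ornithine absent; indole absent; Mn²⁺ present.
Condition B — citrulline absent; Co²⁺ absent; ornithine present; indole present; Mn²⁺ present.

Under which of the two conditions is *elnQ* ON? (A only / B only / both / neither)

both

Condition A:
Citrulline is absent, so KulH is inactive.
Co²⁺ is absent, so ElnL is active.
With repressor ElnL bound, *sovR* is not transcribed.
So SovR is not produced.
Ornithine is absent, so UlmX is active.
Indole is absent, so MorG is inactive.
Activator UlmX is present, so *vorJ* is transcribed.
So VorJ is produced and active.
No repressor is bound and VorJ is active, so *bexD* is transcribed.
So BexD is produced and active.
Mn²⁺ is present, so LutY is inactive.
No repressor is bound and BexD is active, so *elnQ* is transcribed.
→ *elnQ* is ON in A.
Condition B:
Citrulline is absent, so KulH is inactive.
Co²⁺ is absent, so ElnL is active.
With repressor ElnL bound, *sovR* is not transcribed.
So SovR is not produced.
Ornithine is present, so UlmX is inactive.
Indole is present, so MorG is active.
Activator MorG is present, so *vorJ* is transcribed.
So VorJ is produced and active.
No repressor is bound and VorJ is active, so *bexD* is transcribed.
So BexD is produced and active.
Mn²⁺ is present, so LutY is inactive.
No repressor is bound and BexD is active, so *elnQ* is transcribed.
→ *elnQ* is ON in B.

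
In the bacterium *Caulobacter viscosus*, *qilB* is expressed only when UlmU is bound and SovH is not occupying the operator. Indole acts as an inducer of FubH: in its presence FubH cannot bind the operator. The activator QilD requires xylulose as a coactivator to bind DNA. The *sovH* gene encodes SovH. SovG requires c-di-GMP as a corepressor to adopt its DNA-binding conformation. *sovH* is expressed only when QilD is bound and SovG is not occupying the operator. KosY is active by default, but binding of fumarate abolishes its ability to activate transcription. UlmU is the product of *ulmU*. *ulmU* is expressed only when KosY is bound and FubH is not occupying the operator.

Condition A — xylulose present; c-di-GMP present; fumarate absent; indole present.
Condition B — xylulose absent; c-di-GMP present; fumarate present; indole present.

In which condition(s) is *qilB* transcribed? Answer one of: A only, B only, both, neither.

Condition A:
Xylulose is present, so QilD is active.
c-di-GMP is present, so SovG is active.
With repressor SovG bound, *sovH* is not transcribed.
So SovH is not produced.
Fumarate is absent, so KosY is active.
Indole is present, so FubH is inactive.
No repressor is bound and KosY is active, so *ulmU* is transcribed.
So UlmU is produced and active.
No repressor is bound and UlmU is active, so *qilB* is transcribed.
→ *qilB* is ON in A.
Condition B:
Xylulose is absent, so QilD is inactive.
c-di-GMP is present, so SovG is active.
With repressor SovG bound, *sovH* is not transcribed.
So SovH is not produced.
Fumarate is present, so KosY is inactive.
Indole is present, so FubH is inactive.
Required activator KosY is absent, so *ulmU* is not transcribed.
So UlmU is not produced.
Required activator UlmU is absent, so *qilB* is not transcribed.
→ *qilB* is OFF in B.

A only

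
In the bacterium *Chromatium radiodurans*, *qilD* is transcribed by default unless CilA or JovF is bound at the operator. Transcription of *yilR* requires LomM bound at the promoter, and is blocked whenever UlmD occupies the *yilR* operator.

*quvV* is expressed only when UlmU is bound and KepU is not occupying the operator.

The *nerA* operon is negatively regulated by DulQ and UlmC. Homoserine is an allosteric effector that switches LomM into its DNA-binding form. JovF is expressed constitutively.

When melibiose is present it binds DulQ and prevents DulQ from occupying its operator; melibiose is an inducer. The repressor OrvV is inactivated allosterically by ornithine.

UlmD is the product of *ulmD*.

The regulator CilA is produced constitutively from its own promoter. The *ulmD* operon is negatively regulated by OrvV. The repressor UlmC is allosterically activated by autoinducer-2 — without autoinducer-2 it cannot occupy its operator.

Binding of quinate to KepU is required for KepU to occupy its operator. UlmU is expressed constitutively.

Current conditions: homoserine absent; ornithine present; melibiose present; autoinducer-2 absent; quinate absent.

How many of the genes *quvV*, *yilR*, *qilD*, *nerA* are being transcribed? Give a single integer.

UlmU is produced constitutively and is active.
Quinate is absent, so KepU is inactive.
No repressor is bound and UlmU is active, so *quvV* is transcribed.
→ *quvV* is ON.
Ornithine is present, so OrvV is inactive.
With no repressor bound, *ulmD* is transcribed.
So UlmD is produced and active.
Homoserine is absent, so LomM is inactive.
With repressor UlmD bound, *yilR* is not transcribed.
→ *yilR* is OFF.
CilA is produced constitutively and is active.
JovF is produced constitutively and is active.
With repressor CilA bound, *qilD* is not transcribed.
→ *qilD* is OFF.
Melibiose is present, so DulQ is inactive.
Autoinducer-2 is absent, so UlmC is inactive.
With no repressor bound, *nerA* is transcribed.
→ *nerA* is ON.
2 of the 4 genes are transcribed.

2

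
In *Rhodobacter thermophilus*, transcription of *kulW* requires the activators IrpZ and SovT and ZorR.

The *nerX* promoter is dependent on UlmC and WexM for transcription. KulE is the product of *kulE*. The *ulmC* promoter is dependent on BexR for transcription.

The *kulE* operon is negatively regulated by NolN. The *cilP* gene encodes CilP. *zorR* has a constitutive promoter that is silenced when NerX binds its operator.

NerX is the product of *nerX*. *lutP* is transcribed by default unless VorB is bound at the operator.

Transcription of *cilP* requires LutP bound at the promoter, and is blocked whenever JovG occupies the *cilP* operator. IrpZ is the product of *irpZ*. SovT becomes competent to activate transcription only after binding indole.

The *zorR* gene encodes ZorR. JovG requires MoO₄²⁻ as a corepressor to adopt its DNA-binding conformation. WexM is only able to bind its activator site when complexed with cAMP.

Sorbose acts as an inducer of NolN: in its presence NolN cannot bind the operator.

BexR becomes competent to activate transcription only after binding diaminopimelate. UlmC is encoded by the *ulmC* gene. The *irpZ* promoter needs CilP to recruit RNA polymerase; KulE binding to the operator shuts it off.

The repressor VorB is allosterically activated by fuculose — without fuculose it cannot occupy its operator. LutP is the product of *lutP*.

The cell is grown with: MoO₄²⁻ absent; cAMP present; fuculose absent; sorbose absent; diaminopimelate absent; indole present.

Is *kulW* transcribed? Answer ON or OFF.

Sorbose is absent, so NolN is active.
With repressor NolN bound, *kulE* is not transcribed.
So KulE is not produced.
MoO₄²⁻ is absent, so JovG is inactive.
Fuculose is absent, so VorB is inactive.
With no repressor bound, *lutP* is transcribed.
So LutP is produced and active.
No repressor is bound and LutP is active, so *cilP* is transcribed.
So CilP is produced and active.
No repressor is bound and CilP is active, so *irpZ* is transcribed.
So IrpZ is produced and active.
Indole is present, so SovT is active.
Diaminopimelate is absent, so BexR is inactive.
Required activator BexR is absent, so *ulmC* is not transcribed.
So UlmC is not produced.
cAMP is present, so WexM is active.
Required activator UlmC is absent, so *nerX* is not transcribed.
So NerX is not produced.
With no repressor bound, *zorR* is transcribed.
So ZorR is produced and active.
No repressor is bound and IrpZ and SovT and ZorR are active, so *kulW* is transcribed.

ON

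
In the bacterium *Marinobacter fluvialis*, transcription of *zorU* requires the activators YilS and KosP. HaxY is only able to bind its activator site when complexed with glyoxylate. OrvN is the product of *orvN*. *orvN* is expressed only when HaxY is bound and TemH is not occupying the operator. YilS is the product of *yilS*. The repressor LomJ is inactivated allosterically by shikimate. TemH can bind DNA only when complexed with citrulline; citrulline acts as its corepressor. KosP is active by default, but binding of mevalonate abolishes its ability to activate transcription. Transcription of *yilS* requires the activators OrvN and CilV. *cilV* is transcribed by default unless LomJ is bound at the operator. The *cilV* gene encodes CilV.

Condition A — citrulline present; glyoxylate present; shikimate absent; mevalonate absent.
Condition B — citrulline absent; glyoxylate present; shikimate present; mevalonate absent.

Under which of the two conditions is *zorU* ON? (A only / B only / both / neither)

Condition A:
Citrulline is present, so TemH is active.
Glyoxylate is present, so HaxY is active.
With repressor TemH bound, *orvN* is not transcribed.
So OrvN is not produced.
Shikimate is absent, so LomJ is active.
With repressor LomJ bound, *cilV* is not transcribed.
So CilV is not produced.
Required activator OrvN is absent, so *yilS* is not transcribed.
So YilS is not produced.
Mevalonate is absent, so KosP is active.
Required activator YilS is absent, so *zorU* is not transcribed.
→ *zorU* is OFF in A.
Condition B:
Citrulline is absent, so TemH is inactive.
Glyoxylate is present, so HaxY is active.
No repressor is bound and HaxY is active, so *orvN* is transcribed.
So OrvN is produced and active.
Shikimate is present, so LomJ is inactive.
With no repressor bound, *cilV* is transcribed.
So CilV is produced and active.
No repressor is bound and OrvN and CilV are active, so *yilS* is transcribed.
So YilS is produced and active.
Mevalonate is absent, so KosP is active.
No repressor is bound and YilS and KosP are active, so *zorU* is transcribed.
→ *zorU* is ON in B.

B only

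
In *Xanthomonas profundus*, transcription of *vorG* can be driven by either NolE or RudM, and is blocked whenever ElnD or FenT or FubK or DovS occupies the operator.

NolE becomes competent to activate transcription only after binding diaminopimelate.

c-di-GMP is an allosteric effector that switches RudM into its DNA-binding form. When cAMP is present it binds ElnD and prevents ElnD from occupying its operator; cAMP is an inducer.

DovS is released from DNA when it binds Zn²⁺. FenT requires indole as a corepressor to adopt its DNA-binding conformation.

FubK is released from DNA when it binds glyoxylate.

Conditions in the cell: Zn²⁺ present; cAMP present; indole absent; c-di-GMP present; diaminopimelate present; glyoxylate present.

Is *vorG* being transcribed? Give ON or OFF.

ON

cAMP is present, so ElnD is inactive.
Diaminopimelate is present, so NolE is active.
Indole is absent, so FenT is inactive.
Glyoxylate is present, so FubK is inactive.
Zn²⁺ is present, so DovS is inactive.
c-di-GMP is present, so RudM is active.
Activator NolE is present, so *vorG* is transcribed.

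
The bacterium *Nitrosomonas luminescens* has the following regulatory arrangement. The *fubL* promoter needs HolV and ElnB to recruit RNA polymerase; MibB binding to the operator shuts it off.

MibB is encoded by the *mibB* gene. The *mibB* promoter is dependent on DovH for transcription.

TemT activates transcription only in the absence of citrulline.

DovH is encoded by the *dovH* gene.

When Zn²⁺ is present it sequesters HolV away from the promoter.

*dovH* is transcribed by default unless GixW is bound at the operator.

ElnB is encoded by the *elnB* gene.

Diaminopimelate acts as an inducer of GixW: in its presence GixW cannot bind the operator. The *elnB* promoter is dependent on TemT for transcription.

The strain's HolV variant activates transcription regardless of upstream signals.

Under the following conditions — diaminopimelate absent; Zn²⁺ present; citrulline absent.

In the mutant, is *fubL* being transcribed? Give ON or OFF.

Diaminopimelate is absent, so GixW is active.
With repressor GixW bound, *dovH* is not transcribed.
So DovH is not produced.
Required activator DovH is absent, so *mibB* is not transcribed.
So MibB is not produced.
HolV is constitutively active in this strain.
Citrulline is absent, so TemT is active.
No repressor is bound and TemT is active, so *elnB* is transcribed.
So ElnB is produced and active.
No repressor is bound and HolV and ElnB are active, so *fubL* is transcribed.

ON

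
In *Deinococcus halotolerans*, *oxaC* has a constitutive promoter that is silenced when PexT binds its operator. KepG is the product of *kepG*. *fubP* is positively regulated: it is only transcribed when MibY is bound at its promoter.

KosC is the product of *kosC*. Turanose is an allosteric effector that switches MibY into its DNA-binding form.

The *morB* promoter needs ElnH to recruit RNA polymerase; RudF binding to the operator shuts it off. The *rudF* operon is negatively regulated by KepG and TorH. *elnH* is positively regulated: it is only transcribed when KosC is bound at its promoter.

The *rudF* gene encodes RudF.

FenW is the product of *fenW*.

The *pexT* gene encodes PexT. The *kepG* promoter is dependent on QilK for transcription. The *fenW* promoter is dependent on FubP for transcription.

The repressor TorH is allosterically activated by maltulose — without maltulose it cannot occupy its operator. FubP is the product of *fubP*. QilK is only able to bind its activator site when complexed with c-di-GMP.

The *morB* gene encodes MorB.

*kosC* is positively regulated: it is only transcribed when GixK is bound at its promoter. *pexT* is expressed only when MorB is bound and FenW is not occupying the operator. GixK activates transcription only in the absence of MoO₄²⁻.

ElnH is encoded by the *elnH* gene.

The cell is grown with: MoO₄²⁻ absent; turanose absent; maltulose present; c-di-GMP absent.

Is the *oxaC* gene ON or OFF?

MoO₄²⁻ is absent, so GixK is active.
No repressor is bound and GixK is active, so *kosC* is transcribed.
So KosC is produced and active.
No repressor is bound and KosC is active, so *elnH* is transcribed.
So ElnH is produced and active.
c-di-GMP is absent, so QilK is inactive.
Required activator QilK is absent, so *kepG* is not transcribed.
So KepG is not produced.
Maltulose is present, so TorH is active.
With repressor TorH bound, *rudF* is not transcribed.
So RudF is not produced.
No repressor is bound and ElnH is active, so *morB* is transcribed.
So MorB is produced and active.
Turanose is absent, so MibY is inactive.
Required activator MibY is absent, so *fubP* is not transcribed.
So FubP is not produced.
Required activator FubP is absent, so *fenW* is not transcribed.
So FenW is not produced.
No repressor is bound and MorB is active, so *pexT* is transcribed.
So PexT is produced and active.
With repressor PexT bound, *oxaC* is not transcribed.

OFF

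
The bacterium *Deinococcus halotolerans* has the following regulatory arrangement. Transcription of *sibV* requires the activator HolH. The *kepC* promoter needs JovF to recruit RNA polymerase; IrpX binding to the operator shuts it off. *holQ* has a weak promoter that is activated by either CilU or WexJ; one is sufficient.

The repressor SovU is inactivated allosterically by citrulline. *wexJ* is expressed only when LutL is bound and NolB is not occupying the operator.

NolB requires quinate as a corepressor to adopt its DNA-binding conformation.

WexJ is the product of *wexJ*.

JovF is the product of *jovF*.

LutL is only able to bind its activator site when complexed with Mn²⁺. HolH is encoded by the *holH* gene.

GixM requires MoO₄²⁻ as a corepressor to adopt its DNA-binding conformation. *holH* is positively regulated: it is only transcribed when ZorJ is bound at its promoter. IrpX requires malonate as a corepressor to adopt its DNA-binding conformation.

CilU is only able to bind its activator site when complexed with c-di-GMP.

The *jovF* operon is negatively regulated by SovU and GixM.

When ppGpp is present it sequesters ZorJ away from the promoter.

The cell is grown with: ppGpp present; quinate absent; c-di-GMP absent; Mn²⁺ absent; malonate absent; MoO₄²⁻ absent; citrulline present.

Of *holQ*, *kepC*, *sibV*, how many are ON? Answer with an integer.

1

c-di-GMP is absent, so CilU is inactive.
Quinate is absent, so NolB is inactive.
Mn²⁺ is absent, so LutL is inactive.
Required activator LutL is absent, so *wexJ* is not transcribed.
So WexJ is not produced.
No activator is available at the *holQ* promoter, so *holQ* is not transcribed.
→ *holQ* is OFF.
Malonate is absent, so IrpX is inactive.
Citrulline is present, so SovU is inactive.
MoO₄²⁻ is absent, so GixM is inactive.
With no repressor bound, *jovF* is transcribed.
So JovF is produced and active.
No repressor is bound and JovF is active, so *kepC* is transcribed.
→ *kepC* is ON.
ppGpp is present, so ZorJ is inactive.
Required activator ZorJ is absent, so *holH* is not transcribed.
So HolH is not produced.
Required activator HolH is absent, so *sibV* is not transcribed.
→ *sibV* is OFF.
1 of the 3 genes is transcribed.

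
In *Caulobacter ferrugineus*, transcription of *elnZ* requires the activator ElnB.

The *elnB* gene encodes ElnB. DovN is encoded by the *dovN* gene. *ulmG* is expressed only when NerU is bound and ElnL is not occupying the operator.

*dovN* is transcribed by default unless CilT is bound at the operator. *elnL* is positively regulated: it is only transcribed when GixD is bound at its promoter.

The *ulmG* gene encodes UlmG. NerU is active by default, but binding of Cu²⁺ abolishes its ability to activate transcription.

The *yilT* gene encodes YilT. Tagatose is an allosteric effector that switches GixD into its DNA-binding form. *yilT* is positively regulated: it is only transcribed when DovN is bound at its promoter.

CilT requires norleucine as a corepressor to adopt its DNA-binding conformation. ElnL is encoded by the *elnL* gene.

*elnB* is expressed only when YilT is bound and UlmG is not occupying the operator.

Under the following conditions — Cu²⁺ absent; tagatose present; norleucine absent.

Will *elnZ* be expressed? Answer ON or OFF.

ON

Tagatose is present, so GixD is active.
No repressor is bound and GixD is active, so *elnL* is transcribed.
So ElnL is produced and active.
Cu²⁺ is absent, so NerU is active.
With repressor ElnL bound, *ulmG* is not transcribed.
So UlmG is not produced.
Norleucine is absent, so CilT is inactive.
With no repressor bound, *dovN* is transcribed.
So DovN is produced and active.
No repressor is bound and DovN is active, so *yilT* is transcribed.
So YilT is produced and active.
No repressor is bound and YilT is active, so *elnB* is transcribed.
So ElnB is produced and active.
No repressor is bound and ElnB is active, so *elnZ* is transcribed.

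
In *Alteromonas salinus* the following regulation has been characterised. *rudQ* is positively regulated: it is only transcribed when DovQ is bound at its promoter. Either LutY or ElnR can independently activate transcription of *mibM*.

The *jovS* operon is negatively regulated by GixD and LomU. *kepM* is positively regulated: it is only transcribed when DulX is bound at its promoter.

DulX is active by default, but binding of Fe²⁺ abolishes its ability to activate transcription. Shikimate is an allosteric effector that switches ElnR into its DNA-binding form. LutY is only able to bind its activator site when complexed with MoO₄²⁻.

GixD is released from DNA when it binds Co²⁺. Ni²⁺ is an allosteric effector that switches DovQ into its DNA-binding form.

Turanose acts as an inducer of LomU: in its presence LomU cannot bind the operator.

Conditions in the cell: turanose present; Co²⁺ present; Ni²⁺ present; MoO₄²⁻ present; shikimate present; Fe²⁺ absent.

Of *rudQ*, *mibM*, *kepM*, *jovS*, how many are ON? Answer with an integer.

4

Ni²⁺ is present, so DovQ is active.
No repressor is bound and DovQ is active, so *rudQ* is transcribed.
→ *rudQ* is ON.
MoO₄²⁻ is present, so LutY is active.
Shikimate is present, so ElnR is active.
Activator LutY is present, so *mibM* is transcribed.
→ *mibM* is ON.
Fe²⁺ is absent, so DulX is active.
No repressor is bound and DulX is active, so *kepM* is transcribed.
→ *kepM* is ON.
Co²⁺ is present, so GixD is inactive.
Turanose is present, so LomU is inactive.
With no repressor bound, *jovS* is transcribed.
→ *jovS* is ON.
4 of the 4 genes are transcribed.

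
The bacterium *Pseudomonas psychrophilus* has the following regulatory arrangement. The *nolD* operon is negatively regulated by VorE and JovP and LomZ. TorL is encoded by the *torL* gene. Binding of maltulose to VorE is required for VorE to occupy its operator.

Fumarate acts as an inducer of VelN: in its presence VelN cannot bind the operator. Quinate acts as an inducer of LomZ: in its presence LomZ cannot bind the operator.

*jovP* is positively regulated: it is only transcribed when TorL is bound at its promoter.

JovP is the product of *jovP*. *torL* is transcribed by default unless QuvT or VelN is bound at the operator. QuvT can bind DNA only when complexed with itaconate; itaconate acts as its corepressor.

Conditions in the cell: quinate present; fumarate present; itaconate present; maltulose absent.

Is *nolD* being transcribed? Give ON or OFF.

ON

Maltulose is absent, so VorE is inactive.
Itaconate is present, so QuvT is active.
Fumarate is present, so VelN is inactive.
With repressor QuvT bound, *torL* is not transcribed.
So TorL is not produced.
Required activator TorL is absent, so *jovP* is not transcribed.
So JovP is not produced.
Quinate is present, so LomZ is inactive.
With no repressor bound, *nolD* is transcribed.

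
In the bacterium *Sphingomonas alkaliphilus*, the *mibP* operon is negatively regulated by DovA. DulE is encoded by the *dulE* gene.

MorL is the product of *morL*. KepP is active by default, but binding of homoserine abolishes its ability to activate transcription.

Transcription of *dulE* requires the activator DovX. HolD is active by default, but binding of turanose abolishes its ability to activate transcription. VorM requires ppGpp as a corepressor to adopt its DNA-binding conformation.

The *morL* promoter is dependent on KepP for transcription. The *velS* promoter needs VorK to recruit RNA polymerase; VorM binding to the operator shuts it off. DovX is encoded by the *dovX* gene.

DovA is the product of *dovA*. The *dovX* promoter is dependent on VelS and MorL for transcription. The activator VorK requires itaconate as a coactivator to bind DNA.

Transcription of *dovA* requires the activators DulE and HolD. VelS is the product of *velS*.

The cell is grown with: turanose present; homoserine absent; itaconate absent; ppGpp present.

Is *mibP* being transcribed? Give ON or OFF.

ppGpp is present, so VorM is active.
Itaconate is absent, so VorK is inactive.
With repressor VorM bound, *velS* is not transcribed.
So VelS is not produced.
Homoserine is absent, so KepP is active.
No repressor is bound and KepP is active, so *morL* is transcribed.
So MorL is produced and active.
Required activator VelS is absent, so *dovX* is not transcribed.
So DovX is not produced.
Required activator DovX is absent, so *dulE* is not transcribed.
So DulE is not produced.
Turanose is present, so HolD is inactive.
Required activator DulE is absent, so *dovA* is not transcribed.
So DovA is not produced.
With no repressor bound, *mibP* is transcribed.

ON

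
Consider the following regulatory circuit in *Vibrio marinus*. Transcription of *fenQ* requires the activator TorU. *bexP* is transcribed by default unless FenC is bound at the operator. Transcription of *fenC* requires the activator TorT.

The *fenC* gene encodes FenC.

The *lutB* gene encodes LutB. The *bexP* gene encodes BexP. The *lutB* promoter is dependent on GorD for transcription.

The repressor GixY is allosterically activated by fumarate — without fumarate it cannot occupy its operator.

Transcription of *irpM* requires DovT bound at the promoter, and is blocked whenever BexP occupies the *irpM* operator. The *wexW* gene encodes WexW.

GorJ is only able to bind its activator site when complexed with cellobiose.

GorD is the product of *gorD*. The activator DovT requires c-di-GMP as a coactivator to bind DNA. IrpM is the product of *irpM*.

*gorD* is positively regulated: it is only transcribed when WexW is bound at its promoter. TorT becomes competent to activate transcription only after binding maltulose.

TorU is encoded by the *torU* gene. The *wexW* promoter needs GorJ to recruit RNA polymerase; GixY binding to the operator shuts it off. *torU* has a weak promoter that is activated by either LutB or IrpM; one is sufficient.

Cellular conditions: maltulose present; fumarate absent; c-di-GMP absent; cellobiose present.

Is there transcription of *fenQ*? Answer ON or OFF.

Fumarate is absent, so GixY is inactive.
Cellobiose is present, so GorJ is active.
No repressor is bound and GorJ is active, so *wexW* is transcribed.
So WexW is produced and active.
No repressor is bound and WexW is active, so *gorD* is transcribed.
So GorD is produced and active.
No repressor is bound and GorD is active, so *lutB* is transcribed.
So LutB is produced and active.
c-di-GMP is absent, so DovT is inactive.
Maltulose is present, so TorT is active.
No repressor is bound and TorT is active, so *fenC* is transcribed.
So FenC is produced and active.
With repressor FenC bound, *bexP* is not transcribed.
So BexP is not produced.
Required activator DovT is absent, so *irpM* is not transcribed.
So IrpM is not produced.
Activator LutB is present, so *torU* is transcribed.
So TorU is produced and active.
No repressor is bound and TorU is active, so *fenQ* is transcribed.

ON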